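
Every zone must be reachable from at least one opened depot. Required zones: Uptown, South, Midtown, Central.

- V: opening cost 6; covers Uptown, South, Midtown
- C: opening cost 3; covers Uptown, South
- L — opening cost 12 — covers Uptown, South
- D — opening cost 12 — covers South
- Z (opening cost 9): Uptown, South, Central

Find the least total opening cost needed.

15

This is an integer covering problem.
Choose V and Z: together they cover Uptown, South, Midtown, Central — every zone.
Total opening cost: 6 + 9 = 15.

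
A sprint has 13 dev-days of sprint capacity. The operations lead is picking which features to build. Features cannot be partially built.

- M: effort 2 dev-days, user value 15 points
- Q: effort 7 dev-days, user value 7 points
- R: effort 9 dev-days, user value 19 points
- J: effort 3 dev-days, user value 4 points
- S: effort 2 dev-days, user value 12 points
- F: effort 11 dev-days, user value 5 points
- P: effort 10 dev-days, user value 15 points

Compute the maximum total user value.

46

Take M, R, and S: effort 2 + 9 + 2 = 13 ≤ 13, user value 15 + 19 + 12 = 46.
No other feasible combination does better.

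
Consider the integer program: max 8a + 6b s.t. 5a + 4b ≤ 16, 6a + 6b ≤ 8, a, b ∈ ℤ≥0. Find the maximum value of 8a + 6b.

8

The continuous relaxation peaks at (1.33, 0) with value 10.67; rounding to a feasible lattice point costs some objective.
(a,b)=(1,0): 5·1+4·0=5≤16, 6·1+6·0=6≤8, objective 8.
(a,b)=(0,1): 5·0+4·1=4≤16, 6·0+6·1=6≤8, objective 6.
(a,b)=(0,0): 5·0+4·0=0≤16, 6·0+6·0=0≤8, objective 0.
No feasible integer point exceeds 8.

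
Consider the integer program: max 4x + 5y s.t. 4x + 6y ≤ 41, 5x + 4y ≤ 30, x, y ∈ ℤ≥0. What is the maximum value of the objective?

34

The continuous relaxation peaks at (1.14, 6.07) with value 34.93; rounding to a feasible lattice point costs some objective.
(x,y)=(1,6): 4·1+6·6=40≤41, 5·1+4·6=29≤30, objective 34.
(x,y)=(2,5): 4·2+6·5=38≤41, 5·2+4·5=30≤30, objective 33.
(x,y)=(0,6): 4·0+6·6=36≤41, 5·0+4·6=24≤30, objective 30.
The best lattice point is (1,6), giving 34.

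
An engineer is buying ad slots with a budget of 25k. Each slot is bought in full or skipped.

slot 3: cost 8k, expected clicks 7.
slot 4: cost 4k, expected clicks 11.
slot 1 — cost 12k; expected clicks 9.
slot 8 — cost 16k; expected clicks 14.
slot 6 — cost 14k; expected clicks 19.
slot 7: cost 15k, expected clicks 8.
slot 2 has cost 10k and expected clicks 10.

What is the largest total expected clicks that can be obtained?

30

slot 6 + slot 2: cost 14 + 10 = 24 ≤ 25, expected clicks 19 + 10 = 29.
slot 3 + slot 4 + slot 2: cost 8 + 4 + 10 = 22 ≤ 25, expected clicks 7 + 11 + 10 = 28.
slot 4 + slot 6: cost 4 + 14 = 18 ≤ 25, expected clicks 11 + 19 = 30.
Best is slot 4 and slot 6 with total expected clicks 30.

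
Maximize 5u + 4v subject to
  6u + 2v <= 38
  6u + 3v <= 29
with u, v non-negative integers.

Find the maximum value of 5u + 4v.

(u,v)=(0,9): 6·0+2·9=18≤38, 6·0+3·9=27≤29, objective 36.
(u,v)=(0,8): 6·0+2·8=16≤38, 6·0+3·8=24≤29, objective 32.
The best lattice point is (0,9), giving 36.

36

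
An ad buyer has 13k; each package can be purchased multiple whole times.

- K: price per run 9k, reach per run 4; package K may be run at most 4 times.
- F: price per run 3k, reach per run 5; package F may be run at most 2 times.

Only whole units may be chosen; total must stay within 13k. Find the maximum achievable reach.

10

F has the best ratio (5/3); taking only F gives at most 2×5 = 10 (stopped by the supply cap of 2).
Optimal: 2×F: price 6 ≤ 13, reach 2·5 = 10.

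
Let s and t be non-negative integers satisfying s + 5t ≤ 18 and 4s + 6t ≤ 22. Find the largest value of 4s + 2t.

Relaxing integrality, the LP optimum is 22.00 at (s,t) = (5.5, 0), which is not an integer point.
(s,t)=(5,0): 1·5+5·0=5≤18, 4·5+6·0=20≤22, objective 20.
(s,t)=(4,1): 1·4+5·1=9≤18, 4·4+6·1=22≤22, objective 18.
(s,t)=(4,0): 1·4+5·0=4≤18, 4·4+6·0=16≤22, objective 16.
No feasible integer point exceeds 20.

20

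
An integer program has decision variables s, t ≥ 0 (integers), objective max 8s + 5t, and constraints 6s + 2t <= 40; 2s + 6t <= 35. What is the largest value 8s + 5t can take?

60

The continuous relaxation peaks at (5.31, 4.06) with value 62.81; rounding to a feasible lattice point costs some objective.
(s,t)=(5,4) is feasible, giving 60.
(s,t)=(5,3) is feasible, giving 55.
(s,t)=(4,4) is feasible, giving 52.
The best lattice point is (5,4), giving 60.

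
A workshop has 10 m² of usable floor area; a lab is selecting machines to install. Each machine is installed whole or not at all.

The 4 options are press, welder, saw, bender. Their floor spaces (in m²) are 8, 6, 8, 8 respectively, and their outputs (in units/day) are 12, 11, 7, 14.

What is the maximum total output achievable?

welder: floor space 6 ≤ 10, output 11.
press: floor space 8 ≤ 10, output 12.
bender: floor space 8 ≤ 10, output 14.
Best is bender with total output 14.

14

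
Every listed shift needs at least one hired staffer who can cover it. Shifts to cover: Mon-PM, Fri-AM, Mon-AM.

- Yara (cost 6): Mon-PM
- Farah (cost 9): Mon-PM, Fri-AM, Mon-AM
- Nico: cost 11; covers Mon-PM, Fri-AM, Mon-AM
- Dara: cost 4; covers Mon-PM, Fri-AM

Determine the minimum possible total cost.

9

This is an integer covering problem.
Farah alone covers Mon-PM, Fri-AM, Mon-AM — every shift.
Total cost: 9.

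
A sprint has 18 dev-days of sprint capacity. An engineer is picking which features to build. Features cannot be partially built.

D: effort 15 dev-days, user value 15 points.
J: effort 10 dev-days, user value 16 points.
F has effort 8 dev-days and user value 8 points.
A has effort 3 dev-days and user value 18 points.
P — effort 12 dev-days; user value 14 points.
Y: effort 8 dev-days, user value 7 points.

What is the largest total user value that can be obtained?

J + A: effort 10 + 3 = 13 ≤ 18, user value 16 + 18 = 34.
D + A: effort 15 + 3 = 18 ≤ 18, user value 15 + 18 = 33.
Best is J and A with total user value 34.

34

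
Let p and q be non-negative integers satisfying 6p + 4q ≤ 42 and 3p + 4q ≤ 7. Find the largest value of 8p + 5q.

(p,q)=(2,0) is feasible, giving 16.
(p,q)=(1,1) is feasible, giving 13.
(p,q)=(1,0) is feasible, giving 8.
The best lattice point is (2,0), giving 16.

16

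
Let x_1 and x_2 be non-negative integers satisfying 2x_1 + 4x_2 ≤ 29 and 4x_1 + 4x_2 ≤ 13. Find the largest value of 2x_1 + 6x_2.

Relaxing integrality, the LP optimum is 19.50 at (x_1,x_2) = (0, 3.25), which is not an integer point.
(x_1,x_2)=(0,3): 2·0+4·3=12≤29, 4·0+4·3=12≤13, objective 18.
(x_1,x_2)=(1,2): 2·1+4·2=10≤29, 4·1+4·2=12≤13, objective 14.
No feasible integer point exceeds 18.

18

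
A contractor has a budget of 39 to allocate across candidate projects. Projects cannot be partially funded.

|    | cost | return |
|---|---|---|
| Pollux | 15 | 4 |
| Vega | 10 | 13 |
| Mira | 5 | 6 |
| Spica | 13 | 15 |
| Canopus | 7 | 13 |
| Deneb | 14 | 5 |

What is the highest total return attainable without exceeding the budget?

This is a 0-1 knapsack instance.
Allowing fractional choices, the relaxed optimum would be about 48.4, but projects are indivisible.
Vega + Mira + Spica + Canopus: cost 10 + 5 + 13 + 7 = 35 ≤ 39, return 13 + 6 + 15 + 13 = 47.
Vega + Spica + Canopus: cost 10 + 13 + 7 = 30 ≤ 39, return 13 + 15 + 13 = 41.
Mira + Spica + Canopus + Deneb: cost 5 + 13 + 7 + 14 = 39 ≤ 39, return 6 + 15 + 13 + 5 = 39.
Best is Vega, Mira, Spica, and Canopus with total return 47.

47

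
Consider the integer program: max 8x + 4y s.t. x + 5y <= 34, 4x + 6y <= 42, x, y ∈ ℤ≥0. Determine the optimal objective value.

80

Relaxing integrality, the LP optimum is 84.00 at (x,y) = (10.5, 0), which is not an integer point.
(x,y)=(10,0): 1·10+5·0=10≤34, 4·10+6·0=40≤42, objective 80.
(x,y)=(9,1): 1·9+5·1=14≤34, 4·9+6·1=42≤42, objective 76.
(x,y)=(9,0): 1·9+5·0=9≤34, 4·9+6·0=36≤42, objective 72.
The best lattice point is (10,0), giving 80.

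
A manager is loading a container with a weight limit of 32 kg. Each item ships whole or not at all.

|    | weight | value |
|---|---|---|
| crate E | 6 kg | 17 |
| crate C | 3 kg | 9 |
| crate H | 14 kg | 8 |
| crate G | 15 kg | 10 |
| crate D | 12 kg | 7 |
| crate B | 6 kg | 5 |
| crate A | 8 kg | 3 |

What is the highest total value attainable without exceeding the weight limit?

41

Take crate E, crate C, crate G, and crate B: weight 6 + 3 + 15 + 6 = 30 ≤ 32, value 17 + 9 + 10 + 5 = 41.
No other feasible combination does better.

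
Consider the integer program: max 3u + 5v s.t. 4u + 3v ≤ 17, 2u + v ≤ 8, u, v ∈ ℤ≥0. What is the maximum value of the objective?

(u,v)=(0,5): 4·0+3·5=15≤17, 2·0+1·5=5≤8, objective 25.
(u,v)=(1,4): 4·1+3·4=16≤17, 2·1+1·4=6≤8, objective 23.
Maximum is 25 at (u,v)=(0,5).

25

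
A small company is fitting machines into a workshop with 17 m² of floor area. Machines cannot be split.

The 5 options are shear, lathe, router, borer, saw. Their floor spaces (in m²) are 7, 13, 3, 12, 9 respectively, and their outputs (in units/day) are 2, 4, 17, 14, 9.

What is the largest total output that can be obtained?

31

router + borer: floor space 3 + 12 = 15 ≤ 17, output 17 + 14 = 31.
router + saw: floor space 3 + 9 = 12 ≤ 17, output 17 + 9 = 26.
lathe + router: floor space 13 + 3 = 16 ≤ 17, output 4 + 17 = 21.
Best is router and borer with total output 31.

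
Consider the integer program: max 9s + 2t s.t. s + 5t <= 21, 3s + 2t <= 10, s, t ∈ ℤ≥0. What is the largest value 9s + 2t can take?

The continuous relaxation peaks at (3.33, 0) with value 30.00; rounding to a feasible lattice point costs some objective.
(s,t)=(3,0): 1·3+5·0=3≤21, 3·3+2·0=9≤10, objective 27.
(s,t)=(2,1): 1·2+5·1=7≤21, 3·2+2·1=8≤10, objective 20.
(s,t)=(2,0): 1·2+5·0=2≤21, 3·2+2·0=6≤10, objective 18.
The best lattice point is (3,0), giving 27.

27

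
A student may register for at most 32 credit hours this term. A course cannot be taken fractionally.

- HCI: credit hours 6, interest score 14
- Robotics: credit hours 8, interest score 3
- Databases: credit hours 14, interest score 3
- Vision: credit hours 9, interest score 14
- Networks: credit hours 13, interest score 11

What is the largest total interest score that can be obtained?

This is a 0-1 knapsack instance.
Take HCI, Vision, and Networks: credit hours 6 + 9 + 13 = 28 ≤ 32, interest score 14 + 14 + 11 = 39.
No other feasible combination does better.

39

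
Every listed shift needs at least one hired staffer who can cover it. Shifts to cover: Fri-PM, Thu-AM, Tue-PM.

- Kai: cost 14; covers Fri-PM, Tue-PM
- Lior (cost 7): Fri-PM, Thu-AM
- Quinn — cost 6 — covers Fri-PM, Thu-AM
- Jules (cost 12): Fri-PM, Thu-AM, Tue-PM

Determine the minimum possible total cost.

12

This is a weighted set-cover instance.
Jules alone covers Fri-PM, Thu-AM, Tue-PM — every shift.
Total cost: 12.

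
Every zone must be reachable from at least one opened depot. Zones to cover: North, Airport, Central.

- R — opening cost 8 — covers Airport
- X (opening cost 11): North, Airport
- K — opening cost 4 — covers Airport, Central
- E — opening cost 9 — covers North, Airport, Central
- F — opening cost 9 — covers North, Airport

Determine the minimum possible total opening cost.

9

The greedy cost-per-new-zone heuristic would pick K and E for 13, but a cheaper cover exists.
E alone covers North, Airport, Central — every zone.
Total opening cost: 9.
No cover costs less than 9.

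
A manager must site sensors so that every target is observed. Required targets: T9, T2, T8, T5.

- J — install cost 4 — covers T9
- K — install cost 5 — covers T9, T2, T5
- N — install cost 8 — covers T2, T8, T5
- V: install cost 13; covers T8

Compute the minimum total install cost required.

12

The greedy cost-per-new-target heuristic would pick K and N for 13, but a cheaper cover exists.
Choose J and N: together they cover T9, T2, T8, T5 — every target.
Total install cost: 4 + 8 = 12.
No cover costs less than 12.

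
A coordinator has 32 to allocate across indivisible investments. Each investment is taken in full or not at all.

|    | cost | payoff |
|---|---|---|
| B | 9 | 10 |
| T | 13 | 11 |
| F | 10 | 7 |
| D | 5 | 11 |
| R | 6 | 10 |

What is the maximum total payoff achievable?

38

Take B, F, D, and R: cost 9 + 10 + 5 + 6 = 30 ≤ 32, payoff 10 + 7 + 11 + 10 = 38.
No other feasible combination does better.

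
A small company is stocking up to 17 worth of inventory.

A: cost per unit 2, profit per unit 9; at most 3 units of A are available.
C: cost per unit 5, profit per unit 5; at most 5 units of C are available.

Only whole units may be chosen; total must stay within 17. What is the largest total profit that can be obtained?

3×A and 1×C: cost 11 ≤ 17, profit 3·9 + 1·5 = 32.
3×A and 2×C: cost 16 ≤ 17, profit 3·9 + 2·5 = 37.
Best is 37.

37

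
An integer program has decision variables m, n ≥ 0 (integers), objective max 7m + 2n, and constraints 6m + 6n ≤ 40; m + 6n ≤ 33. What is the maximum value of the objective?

The continuous relaxation peaks at (6.67, 0) with value 46.67; rounding to a feasible lattice point costs some objective.
(m,n)=(6,0): 6·6+6·0=36≤40, 1·6+6·0=6≤33, objective 42.
(m,n)=(5,1): 6·5+6·1=36≤40, 1·5+6·1=11≤33, objective 37.
The best lattice point is (6,0), giving 42.

42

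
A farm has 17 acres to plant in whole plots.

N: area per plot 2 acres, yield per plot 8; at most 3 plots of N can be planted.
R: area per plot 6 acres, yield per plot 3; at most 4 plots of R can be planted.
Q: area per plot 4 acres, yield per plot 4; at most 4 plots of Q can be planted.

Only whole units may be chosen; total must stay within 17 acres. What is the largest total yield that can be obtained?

32

3×N and 2×Q: area 14 ≤ 17, yield 3·8 + 2·4 = 32.
3×N, 1×R, and 1×Q: area 16 ≤ 17, yield 3·8 + 1·3 + 1·4 = 31.
Best is 32.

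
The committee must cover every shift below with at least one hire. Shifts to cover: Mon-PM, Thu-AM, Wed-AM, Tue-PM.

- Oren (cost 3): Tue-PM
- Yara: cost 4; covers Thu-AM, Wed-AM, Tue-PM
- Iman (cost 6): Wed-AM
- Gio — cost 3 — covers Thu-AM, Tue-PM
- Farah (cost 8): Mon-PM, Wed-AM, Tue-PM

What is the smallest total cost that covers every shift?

The greedy cost-per-new-shift heuristic would pick Yara and Farah for 12, but a cheaper cover exists.
Choose Gio and Farah: together they cover Mon-PM, Thu-AM, Wed-AM, Tue-PM — every shift.
Total cost: 3 + 8 = 11.
No cover costs less than 11.

11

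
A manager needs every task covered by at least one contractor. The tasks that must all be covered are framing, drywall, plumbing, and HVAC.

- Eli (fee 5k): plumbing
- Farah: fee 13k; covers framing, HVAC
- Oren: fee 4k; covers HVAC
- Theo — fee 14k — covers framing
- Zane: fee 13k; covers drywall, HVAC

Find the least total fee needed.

This is a weighted set-cover instance.
The greedy cost-per-new-task heuristic would pick Oren, Eli, Farah, and Zane for 35, but a cheaper cover exists.
Choose Eli, Farah, and Zane: together they cover framing, drywall, plumbing, HVAC — every task.
Total fee: 5 + 13 + 13 = 31.
No cover costs less than 31.

31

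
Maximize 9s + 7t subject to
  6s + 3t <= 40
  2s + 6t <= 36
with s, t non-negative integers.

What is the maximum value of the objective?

66

Relaxing integrality, the LP optimum is 71.33 at (s,t) = (4.4, 4.53), which is not an integer point.
(s,t)=(5,3): 6·5+3·3=39≤40, 2·5+6·3=28≤36, objective 66.
(s,t)=(4,4): 6·4+3·4=36≤40, 2·4+6·4=32≤36, objective 64.
(s,t)=(3,5): 6·3+3·5=33≤40, 2·3+6·5=36≤36, objective 62.
(s,t)=(5,2): 6·5+3·2=36≤40, 2·5+6·2=22≤36, objective 59.
The best lattice point is (5,3), giving 66.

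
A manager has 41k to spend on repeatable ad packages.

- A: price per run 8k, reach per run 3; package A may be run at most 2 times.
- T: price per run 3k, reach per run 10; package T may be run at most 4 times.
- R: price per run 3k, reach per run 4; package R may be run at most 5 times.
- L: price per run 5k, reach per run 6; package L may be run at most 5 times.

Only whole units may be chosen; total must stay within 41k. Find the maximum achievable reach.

T has the best ratio (10/3); taking only T gives at most 4×10 = 40 (stopped by the supply cap of 4).
Mixing does better — 4×T, 3×R, and 4×L: price 41 ≤ 41, reach 4·10 + 3·4 + 4·6 = 76.

76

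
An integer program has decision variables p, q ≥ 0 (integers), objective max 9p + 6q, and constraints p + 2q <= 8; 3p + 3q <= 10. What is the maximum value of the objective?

27

(p,q)=(3,0): 1·3+2·0=3≤8, 3·3+3·0=9≤10, objective 27.
(p,q)=(2,1): 1·2+2·1=4≤8, 3·2+3·1=9≤10, objective 24.
No feasible integer point exceeds 27.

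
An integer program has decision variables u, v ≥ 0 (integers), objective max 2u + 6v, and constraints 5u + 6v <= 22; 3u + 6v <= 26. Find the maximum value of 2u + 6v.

Relaxing integrality, the LP optimum is 22.00 at (u,v) = (0, 3.67), which is not an integer point.
(u,v)=(0,3): 5·0+6·3=18≤22, 3·0+6·3=18≤26, objective 18.
(u,v)=(1,2): 5·1+6·2=17≤22, 3·1+6·2=15≤26, objective 14.
No feasible integer point exceeds 18.

18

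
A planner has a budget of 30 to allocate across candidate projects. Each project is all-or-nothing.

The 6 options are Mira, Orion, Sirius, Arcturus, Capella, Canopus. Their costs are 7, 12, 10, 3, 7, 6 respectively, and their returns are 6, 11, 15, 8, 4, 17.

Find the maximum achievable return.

46

Allowing fractional choices, the relaxed optimum would be about 50.1, but projects are indivisible.
Sirius + Arcturus + Capella + Canopus: cost 10 + 3 + 7 + 6 = 26 ≤ 30, return 15 + 8 + 4 + 17 = 44.
Orion + Sirius + Canopus: cost 12 + 10 + 6 = 28 ≤ 30, return 11 + 15 + 17 = 43.
Mira + Sirius + Arcturus + Canopus: cost 7 + 10 + 3 + 6 = 26 ≤ 30, return 6 + 15 + 8 + 17 = 46.
Best is Mira, Sirius, Arcturus, and Canopus with total return 46.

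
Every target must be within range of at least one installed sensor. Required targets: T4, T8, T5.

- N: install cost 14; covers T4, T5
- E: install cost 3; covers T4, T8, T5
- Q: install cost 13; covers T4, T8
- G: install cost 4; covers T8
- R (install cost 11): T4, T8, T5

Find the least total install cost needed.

E alone covers T4, T8, T5 — every target.
Total install cost: 3.
No cover costs less than 3.

3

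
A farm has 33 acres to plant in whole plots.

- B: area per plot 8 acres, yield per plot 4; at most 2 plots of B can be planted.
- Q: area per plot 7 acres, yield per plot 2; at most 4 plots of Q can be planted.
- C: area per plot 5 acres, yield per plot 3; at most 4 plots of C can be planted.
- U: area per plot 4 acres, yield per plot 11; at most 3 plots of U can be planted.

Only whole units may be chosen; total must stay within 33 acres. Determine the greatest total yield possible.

45

This is a bounded integer knapsack.
U has the best ratio (11/4); taking only U gives at most 3×11 = 33 (stopped by the supply cap of 3).
Mixing does better — 4×C and 3×U: area 32 ≤ 33, yield 4·3 + 3·11 = 45.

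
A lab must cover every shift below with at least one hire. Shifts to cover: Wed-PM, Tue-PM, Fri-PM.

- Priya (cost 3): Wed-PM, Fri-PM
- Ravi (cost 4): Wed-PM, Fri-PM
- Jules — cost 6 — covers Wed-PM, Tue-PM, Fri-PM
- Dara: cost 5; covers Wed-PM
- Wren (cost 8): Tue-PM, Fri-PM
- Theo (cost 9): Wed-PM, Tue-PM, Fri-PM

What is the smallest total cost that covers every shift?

6

This is a weighted set-cover instance.
The greedy cost-per-new-shift heuristic would pick Priya and Jules for 9, but a cheaper cover exists.
Jules alone covers Wed-PM, Tue-PM, Fri-PM — every shift.
Total cost: 6.
No cover costs less than 6.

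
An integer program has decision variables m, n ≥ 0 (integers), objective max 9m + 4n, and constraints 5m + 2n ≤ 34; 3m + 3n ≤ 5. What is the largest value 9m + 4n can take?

(m,n)=(1,0) is feasible, giving 9.
(m,n)=(0,1) is feasible, giving 4.
No feasible integer point exceeds 9.

9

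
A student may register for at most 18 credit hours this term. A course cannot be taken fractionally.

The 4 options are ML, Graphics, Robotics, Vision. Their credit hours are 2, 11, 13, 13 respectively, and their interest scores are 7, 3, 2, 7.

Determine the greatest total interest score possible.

14

This is a 0-1 knapsack instance.
ML + Graphics: credit hours 2 + 11 = 13 ≤ 18, interest score 7 + 3 = 10.
ML + Robotics: credit hours 2 + 13 = 15 ≤ 18, interest score 7 + 2 = 9.
ML + Vision: credit hours 2 + 13 = 15 ≤ 18, interest score 7 + 7 = 14.
Best is ML and Vision with total interest score 14.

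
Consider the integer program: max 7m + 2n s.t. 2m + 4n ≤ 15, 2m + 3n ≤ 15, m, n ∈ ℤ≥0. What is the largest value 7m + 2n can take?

49

Relaxing integrality, the LP optimum is 52.50 at (m,n) = (7.5, 0), which is not an integer point.
(m,n)=(7,0): 2·7+4·0=14≤15, 2·7+3·0=14≤15, objective 49.
(m,n)=(6,0): 2·6+4·0=12≤15, 2·6+3·0=12≤15, objective 42.
The best lattice point is (7,0), giving 49.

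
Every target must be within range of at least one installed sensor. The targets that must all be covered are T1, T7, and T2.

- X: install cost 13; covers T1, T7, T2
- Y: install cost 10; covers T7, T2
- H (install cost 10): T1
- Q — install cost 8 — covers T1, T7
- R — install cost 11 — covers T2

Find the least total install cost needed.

13

This is a weighted set-cover instance.
The greedy cost-per-new-target heuristic would pick Q and Y for 18, but a cheaper cover exists.
X alone covers T1, T7, T2 — every target.
Total install cost: 13.
No cover costs less than 13.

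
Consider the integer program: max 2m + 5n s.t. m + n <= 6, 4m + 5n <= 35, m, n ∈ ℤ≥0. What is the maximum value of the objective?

30

(m,n)=(0,6): 1·0+1·6=6≤6, 4·0+5·6=30≤35, objective 30.
(m,n)=(1,5): 1·1+1·5=6≤6, 4·1+5·5=29≤35, objective 27.
Maximum is 30 at (m,n)=(0,6).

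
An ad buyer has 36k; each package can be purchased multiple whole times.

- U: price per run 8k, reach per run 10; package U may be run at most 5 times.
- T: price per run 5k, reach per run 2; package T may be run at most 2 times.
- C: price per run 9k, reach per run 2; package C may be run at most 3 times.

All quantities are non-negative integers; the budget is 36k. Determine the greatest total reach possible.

40

U has the best ratio (10/8); taking only U gives at most 4×10 = 40 (stopped by the price limit).
Optimal: 4×U: price 32 ≤ 36, reach 4·10 = 40.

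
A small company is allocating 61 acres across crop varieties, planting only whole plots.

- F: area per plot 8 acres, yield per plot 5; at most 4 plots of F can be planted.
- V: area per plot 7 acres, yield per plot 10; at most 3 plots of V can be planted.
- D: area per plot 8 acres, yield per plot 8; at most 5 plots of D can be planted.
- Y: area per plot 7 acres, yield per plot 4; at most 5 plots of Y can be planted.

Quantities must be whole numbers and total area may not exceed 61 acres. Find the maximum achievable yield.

70

Take 3×V and 5×D: area 61 ≤ 61, yield 3·10 + 5·8 = 70.
V has the best ratio (10/7) and is taken to its limit of 3; remaining capacity is filled optimally with the others.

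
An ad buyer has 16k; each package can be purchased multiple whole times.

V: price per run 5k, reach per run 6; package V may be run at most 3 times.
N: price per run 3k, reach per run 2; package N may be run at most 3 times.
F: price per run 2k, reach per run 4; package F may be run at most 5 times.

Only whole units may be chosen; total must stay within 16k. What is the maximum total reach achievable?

F has the best ratio (4/2); taking only F gives at most 5×4 = 20 (stopped by the supply cap of 5).
Mixing does better — 1×V and 5×F: price 15 ≤ 16, reach 1·6 + 5·4 = 26.

26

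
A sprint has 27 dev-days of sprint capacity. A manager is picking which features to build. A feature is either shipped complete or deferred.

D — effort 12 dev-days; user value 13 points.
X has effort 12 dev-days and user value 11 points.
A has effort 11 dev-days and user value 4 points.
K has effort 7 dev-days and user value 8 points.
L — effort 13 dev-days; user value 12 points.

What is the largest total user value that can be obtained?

Allowing fractional choices, the relaxed optimum would be about 28.4, but features are indivisible.
D + X: effort 12 + 12 = 24 ≤ 27, user value 13 + 11 = 24.
D + L: effort 12 + 13 = 25 ≤ 27, user value 13 + 12 = 25.
Best is D and L with total user value 25.

25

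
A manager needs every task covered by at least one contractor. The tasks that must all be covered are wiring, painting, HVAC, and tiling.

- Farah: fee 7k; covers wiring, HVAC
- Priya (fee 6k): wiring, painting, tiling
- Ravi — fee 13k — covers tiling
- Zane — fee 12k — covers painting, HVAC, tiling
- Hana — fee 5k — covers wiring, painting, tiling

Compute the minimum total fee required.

12

Choose Farah and Hana: together they cover wiring, painting, HVAC, tiling — every task.
Total fee: 7 + 5 = 12.
No cover costs less than 12.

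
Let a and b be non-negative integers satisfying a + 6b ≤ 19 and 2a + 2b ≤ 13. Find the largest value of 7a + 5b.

Relaxing integrality, the LP optimum is 45.50 at (a,b) = (6.5, 0), which is not an integer point.
(a,b)=(6,0): 1·6+6·0=6≤19, 2·6+2·0=12≤13, objective 42.
(a,b)=(5,1): 1·5+6·1=11≤19, 2·5+2·1=12≤13, objective 40.
Maximum is 42 at (a,b)=(6,0).

42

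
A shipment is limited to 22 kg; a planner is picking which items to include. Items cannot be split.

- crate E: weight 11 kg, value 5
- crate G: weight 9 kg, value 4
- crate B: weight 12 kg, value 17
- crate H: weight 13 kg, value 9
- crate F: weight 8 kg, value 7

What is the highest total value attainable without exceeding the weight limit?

24

Treat it as a binary knapsack problem.
Allowing fractional choices, the relaxed optimum would be about 25.4, but items are indivisible.
crate B + crate F: weight 12 + 8 = 20 ≤ 22, value 17 + 7 = 24.
crate G + crate B: weight 9 + 12 = 21 ≤ 22, value 4 + 17 = 21.
crate B: weight 12 ≤ 22, value 17.
Best is crate B and crate F with total value 24.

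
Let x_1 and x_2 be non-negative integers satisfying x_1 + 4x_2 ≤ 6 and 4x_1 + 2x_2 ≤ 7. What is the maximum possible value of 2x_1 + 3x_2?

5

Relaxing integrality, the LP optimum is 5.93 at (x_1,x_2) = (1.14, 1.21), which is not an integer point.
(x_1,x_2)=(1,1): 1·1+4·1=5≤6, 4·1+2·1=6≤7, objective 5.
(x_1,x_2)=(0,1): 1·0+4·1=4≤6, 4·0+2·1=2≤7, objective 3.
(x_1,x_2)=(1,0): 1·1+4·0=1≤6, 4·1+2·0=4≤7, objective 2.
Maximum is 5 at (x_1,x_2)=(1,1).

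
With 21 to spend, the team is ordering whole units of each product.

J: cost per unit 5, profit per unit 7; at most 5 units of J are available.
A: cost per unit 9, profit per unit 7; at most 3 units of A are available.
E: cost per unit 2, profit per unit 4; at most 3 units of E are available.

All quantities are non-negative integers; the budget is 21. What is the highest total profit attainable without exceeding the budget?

3×J and 3×E: cost 21 ≤ 21, profit 3·7 + 3·4 = 33.
3×J and 2×E: cost 19 ≤ 21, profit 3·7 + 2·4 = 29.
Best is 33.

33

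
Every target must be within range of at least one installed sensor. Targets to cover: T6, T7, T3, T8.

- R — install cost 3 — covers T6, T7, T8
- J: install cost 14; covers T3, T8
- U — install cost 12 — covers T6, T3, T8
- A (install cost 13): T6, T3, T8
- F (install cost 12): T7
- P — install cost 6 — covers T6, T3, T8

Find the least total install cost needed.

9

Choose R and P: together they cover T6, T7, T3, T8 — every target.
Total install cost: 3 + 6 = 9.
No cover costs less than 9.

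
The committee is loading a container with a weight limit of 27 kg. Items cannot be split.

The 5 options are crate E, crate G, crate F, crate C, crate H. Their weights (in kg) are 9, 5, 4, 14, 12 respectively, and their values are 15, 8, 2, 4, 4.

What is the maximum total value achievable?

27

crate E + crate G + crate H: weight 9 + 5 + 12 = 26 ≤ 27, value 15 + 8 + 4 = 27.
crate E + crate G + crate F: weight 9 + 5 + 4 = 18 ≤ 27, value 15 + 8 + 2 = 25.
Best is crate E, crate G, and crate H with total value 27.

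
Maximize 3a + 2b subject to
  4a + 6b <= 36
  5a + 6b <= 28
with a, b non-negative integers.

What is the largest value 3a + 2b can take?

15

The continuous relaxation peaks at (5.6, 0) with value 16.80; rounding to a feasible lattice point costs some objective.
(a,b)=(5,0): 4·5+6·0=20≤36, 5·5+6·0=25≤28, objective 15.
(a,b)=(4,1): 4·4+6·1=22≤36, 5·4+6·1=26≤28, objective 14.
(a,b)=(4,0): 4·4+6·0=16≤36, 5·4+6·0=20≤28, objective 12.
Maximum is 15 at (a,b)=(5,0).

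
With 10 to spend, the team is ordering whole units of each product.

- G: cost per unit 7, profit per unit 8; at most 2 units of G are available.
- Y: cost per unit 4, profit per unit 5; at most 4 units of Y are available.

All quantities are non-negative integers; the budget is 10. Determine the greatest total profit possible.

10

This is a bounded integer knapsack.
Take 2×Y: cost 8 ≤ 10, profit 2·5 = 10.
No other integer combination yields more.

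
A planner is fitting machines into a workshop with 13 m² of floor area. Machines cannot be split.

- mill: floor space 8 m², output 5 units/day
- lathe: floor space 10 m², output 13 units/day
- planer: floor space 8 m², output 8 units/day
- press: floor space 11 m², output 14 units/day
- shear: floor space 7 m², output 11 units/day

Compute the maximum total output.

This is an integer program with binary decision variables.
lathe: floor space 10 ≤ 13, output 13.
press: floor space 11 ≤ 13, output 14.
shear: floor space 7 ≤ 13, output 11.
Best is press with total output 14.

14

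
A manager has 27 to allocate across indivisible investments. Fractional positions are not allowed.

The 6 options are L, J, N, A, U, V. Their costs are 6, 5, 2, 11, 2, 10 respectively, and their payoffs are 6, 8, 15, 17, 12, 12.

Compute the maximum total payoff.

Treat it as a binary knapsack problem.
Allowing fractional choices, the relaxed optimum would be about 60.4, but investments are indivisible.
L + J + N + A + U: cost 6 + 5 + 2 + 11 + 2 = 26 ≤ 27, payoff 6 + 8 + 15 + 17 + 12 = 58.
N + A + U + V: cost 2 + 11 + 2 + 10 = 25 ≤ 27, payoff 15 + 17 + 12 + 12 = 56.
L + J + N + U + V: cost 6 + 5 + 2 + 2 + 10 = 25 ≤ 27, payoff 6 + 8 + 15 + 12 + 12 = 53.
Best is L, J, N, A, and U with total payoff 58.

58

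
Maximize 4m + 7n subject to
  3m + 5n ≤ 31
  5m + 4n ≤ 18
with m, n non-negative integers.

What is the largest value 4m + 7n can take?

28

Relaxing integrality, the LP optimum is 31.50 at (m,n) = (0, 4.5), which is not an integer point.
(m,n)=(0,4): 3·0+5·4=20≤31, 5·0+4·4=16≤18, objective 28.
(m,n)=(1,3): 3·1+5·3=18≤31, 5·1+4·3=17≤18, objective 25.
(m,n)=(0,3): 3·0+5·3=15≤31, 5·0+4·3=12≤18, objective 21.
No feasible integer point exceeds 28.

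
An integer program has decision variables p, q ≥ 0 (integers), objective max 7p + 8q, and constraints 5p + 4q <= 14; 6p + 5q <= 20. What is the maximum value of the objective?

(p,q)=(0,3): 5·0+4·3=12≤14, 6·0+5·3=15≤20, objective 24.
(p,q)=(1,2): 5·1+4·2=13≤14, 6·1+5·2=16≤20, objective 23.
No feasible integer point exceeds 24.

24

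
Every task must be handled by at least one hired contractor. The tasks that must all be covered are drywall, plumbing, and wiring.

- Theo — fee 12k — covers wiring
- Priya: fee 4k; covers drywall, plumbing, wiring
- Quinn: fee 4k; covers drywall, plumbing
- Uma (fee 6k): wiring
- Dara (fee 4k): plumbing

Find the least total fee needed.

4

Priya alone covers drywall, plumbing, wiring — every task.
Total fee: 4.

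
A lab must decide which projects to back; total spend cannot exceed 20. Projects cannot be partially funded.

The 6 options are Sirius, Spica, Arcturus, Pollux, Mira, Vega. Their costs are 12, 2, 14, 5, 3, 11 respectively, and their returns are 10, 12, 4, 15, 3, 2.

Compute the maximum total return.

Allowing fractional choices, the relaxed optimum would be about 38.3, but projects are indivisible.
Spica + Pollux + Vega: cost 2 + 5 + 11 = 18 ≤ 20, return 12 + 15 + 2 = 29.
Spica + Pollux + Mira: cost 2 + 5 + 3 = 10 ≤ 20, return 12 + 15 + 3 = 30.
Sirius + Spica + Pollux: cost 12 + 2 + 5 = 19 ≤ 20, return 10 + 12 + 15 = 37.
Best is Sirius, Spica, and Pollux with total return 37.

37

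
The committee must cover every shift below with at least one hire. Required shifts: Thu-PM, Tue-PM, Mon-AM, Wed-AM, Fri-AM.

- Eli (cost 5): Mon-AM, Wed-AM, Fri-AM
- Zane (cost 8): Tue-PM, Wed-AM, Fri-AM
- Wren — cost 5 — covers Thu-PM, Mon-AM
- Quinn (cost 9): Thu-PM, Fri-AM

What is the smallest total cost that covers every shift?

13

The greedy cost-per-new-shift heuristic would pick Eli, Wren, and Zane for 18, but a cheaper cover exists.
Choose Zane and Wren: together they cover Thu-PM, Tue-PM, Mon-AM, Wed-AM, Fri-AM — every shift.
Total cost: 8 + 5 = 13.
No cover costs less than 13.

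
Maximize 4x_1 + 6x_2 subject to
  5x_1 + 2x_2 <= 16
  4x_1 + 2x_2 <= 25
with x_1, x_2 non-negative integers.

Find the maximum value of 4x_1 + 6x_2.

(x_1,x_2)=(0,8): 5·0+2·8=16≤16, 4·0+2·8=16≤25, objective 48.
(x_1,x_2)=(0,7): 5·0+2·7=14≤16, 4·0+2·7=14≤25, objective 42.
Maximum is 48 at (x_1,x_2)=(0,8).

48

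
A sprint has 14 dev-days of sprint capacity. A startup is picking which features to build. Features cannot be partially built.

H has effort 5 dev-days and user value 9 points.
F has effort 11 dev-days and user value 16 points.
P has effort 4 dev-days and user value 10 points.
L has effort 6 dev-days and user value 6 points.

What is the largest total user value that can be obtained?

19

H + P: effort 5 + 4 = 9 ≤ 14, user value 9 + 10 = 19.
F: effort 11 ≤ 14, user value 16.
P + L: effort 4 + 6 = 10 ≤ 14, user value 10 + 6 = 16.
Best is H and P with total user value 19.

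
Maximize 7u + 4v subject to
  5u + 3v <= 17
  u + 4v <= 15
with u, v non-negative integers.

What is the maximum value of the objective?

22

Relaxing integrality, the LP optimum is 23.80 at (u,v) = (3.4, 0), which is not an integer point.
(u,v)=(2,2): 5·2+3·2=16≤17, 1·2+4·2=10≤15, objective 22.
(u,v)=(3,0): 5·3+3·0=15≤17, 1·3+4·0=3≤15, objective 21.
(u,v)=(1,3): 5·1+3·3=14≤17, 1·1+4·3=13≤15, objective 19.
(u,v)=(2,1): 5·2+3·1=13≤17, 1·2+4·1=6≤15, objective 18.
No feasible integer point exceeds 22.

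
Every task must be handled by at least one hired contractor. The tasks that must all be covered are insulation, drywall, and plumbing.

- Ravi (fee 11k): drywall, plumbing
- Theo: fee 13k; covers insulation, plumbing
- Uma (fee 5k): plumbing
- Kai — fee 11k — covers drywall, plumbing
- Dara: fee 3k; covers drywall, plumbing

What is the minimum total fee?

Choose Theo and Dara: together they cover insulation, drywall, plumbing — every task.
Total fee: 13 + 3 = 16.

16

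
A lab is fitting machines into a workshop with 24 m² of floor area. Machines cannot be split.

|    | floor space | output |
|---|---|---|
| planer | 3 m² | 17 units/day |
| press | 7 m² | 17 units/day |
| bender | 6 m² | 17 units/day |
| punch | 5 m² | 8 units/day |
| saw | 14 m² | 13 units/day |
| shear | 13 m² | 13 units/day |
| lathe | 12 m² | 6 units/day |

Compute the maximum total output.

59

This is an integer program with binary decision variables.
planer + press + bender: floor space 3 + 7 + 6 = 16 ≤ 24, output 17 + 17 + 17 = 51.
planer + bender + shear: floor space 3 + 6 + 13 = 22 ≤ 24, output 17 + 17 + 13 = 47.
planer + press + bender + punch: floor space 3 + 7 + 6 + 5 = 21 ≤ 24, output 17 + 17 + 17 + 8 = 59.
Best is planer, press, bender, and punch with total output 59.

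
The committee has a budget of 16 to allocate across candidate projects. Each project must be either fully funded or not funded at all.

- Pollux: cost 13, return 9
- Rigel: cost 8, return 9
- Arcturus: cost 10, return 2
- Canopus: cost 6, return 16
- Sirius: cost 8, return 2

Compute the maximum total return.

25

Take Rigel and Canopus: cost 8 + 6 = 14 ≤ 16, return 9 + 16 = 25.
No other feasible combination does better.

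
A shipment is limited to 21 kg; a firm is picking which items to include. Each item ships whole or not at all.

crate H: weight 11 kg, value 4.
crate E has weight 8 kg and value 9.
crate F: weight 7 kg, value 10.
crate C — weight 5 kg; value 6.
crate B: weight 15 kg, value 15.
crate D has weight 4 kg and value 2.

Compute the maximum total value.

25

Treat it as a binary knapsack problem.
Take crate E, crate F, and crate C: weight 8 + 7 + 5 = 20 ≤ 21, value 9 + 10 + 6 = 25.
No other feasible combination does better.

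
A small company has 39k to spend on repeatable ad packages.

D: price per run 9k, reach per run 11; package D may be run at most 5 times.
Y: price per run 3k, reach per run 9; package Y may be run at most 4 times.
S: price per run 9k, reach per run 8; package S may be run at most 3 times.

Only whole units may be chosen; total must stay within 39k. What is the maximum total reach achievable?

69

Take 3×D and 4×Y: price 39 ≤ 39, reach 3·11 + 4·9 = 69.
Y has the best ratio (9/3) and is taken to its limit of 4; remaining capacity is filled optimally with the others.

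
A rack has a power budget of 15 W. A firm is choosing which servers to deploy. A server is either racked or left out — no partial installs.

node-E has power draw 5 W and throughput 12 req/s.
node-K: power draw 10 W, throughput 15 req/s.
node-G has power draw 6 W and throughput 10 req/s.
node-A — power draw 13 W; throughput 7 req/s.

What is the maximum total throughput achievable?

27

node-E + node-G: power draw 5 + 6 = 11 ≤ 15, throughput 12 + 10 = 22.
node-E + node-K: power draw 5 + 10 = 15 ≤ 15, throughput 12 + 15 = 27.
Best is node-E and node-K with total throughput 27.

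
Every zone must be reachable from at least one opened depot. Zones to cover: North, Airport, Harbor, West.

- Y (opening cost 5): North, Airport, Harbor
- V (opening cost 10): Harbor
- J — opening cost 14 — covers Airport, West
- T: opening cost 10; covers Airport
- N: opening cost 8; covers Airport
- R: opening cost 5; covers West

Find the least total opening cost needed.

Choose Y and R: together they cover North, Airport, Harbor, West — every zone.
Total opening cost: 5 + 5 = 10.
No cover costs less than 10.

10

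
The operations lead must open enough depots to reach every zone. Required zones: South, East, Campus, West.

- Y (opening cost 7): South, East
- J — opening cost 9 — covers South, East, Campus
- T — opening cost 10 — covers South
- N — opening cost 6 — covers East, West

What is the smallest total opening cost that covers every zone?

15

Choose J and N: together they cover South, East, Campus, West — every zone.
Total opening cost: 9 + 6 = 15.
No cover costs less than 15.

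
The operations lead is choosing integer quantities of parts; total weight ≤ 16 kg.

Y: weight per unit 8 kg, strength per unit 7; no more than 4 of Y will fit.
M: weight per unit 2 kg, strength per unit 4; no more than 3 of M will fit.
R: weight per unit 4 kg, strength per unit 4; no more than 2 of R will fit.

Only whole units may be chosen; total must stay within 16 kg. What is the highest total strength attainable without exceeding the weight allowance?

20

Take 3×M and 2×R: weight 14 ≤ 16, strength 3·4 + 2·4 = 20.
M has the best ratio (4/2) and is taken to its limit of 3; remaining capacity is filled optimally with the others.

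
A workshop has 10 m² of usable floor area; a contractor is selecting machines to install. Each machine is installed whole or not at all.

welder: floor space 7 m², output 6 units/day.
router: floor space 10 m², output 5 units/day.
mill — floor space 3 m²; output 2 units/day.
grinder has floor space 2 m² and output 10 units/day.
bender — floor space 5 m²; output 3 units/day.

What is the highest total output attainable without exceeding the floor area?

This is an integer program with binary decision variables.
grinder + bender: floor space 2 + 5 = 7 ≤ 10, output 10 + 3 = 13.
welder + grinder: floor space 7 + 2 = 9 ≤ 10, output 6 + 10 = 16.
mill + grinder + bender: floor space 3 + 2 + 5 = 10 ≤ 10, output 2 + 10 + 3 = 15.
Best is welder and grinder with total output 16.

16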